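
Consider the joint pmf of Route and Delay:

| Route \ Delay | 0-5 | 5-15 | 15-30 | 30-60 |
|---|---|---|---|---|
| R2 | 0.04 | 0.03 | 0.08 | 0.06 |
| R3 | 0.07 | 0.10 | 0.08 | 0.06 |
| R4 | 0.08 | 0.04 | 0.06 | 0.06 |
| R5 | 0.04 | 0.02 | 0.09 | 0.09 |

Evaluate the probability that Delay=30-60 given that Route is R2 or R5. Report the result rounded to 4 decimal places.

P(Route=R2) = 0.04 + 0.03 + 0.08 + 0.06 = 0.21.
P(Route=R5) = 0.04 + 0.02 + 0.09 + 0.09 = 0.24.
P(Route ∈ {R2, R5}) = 0.21 + 0.24 = 0.45; P(Delay=30-60, Route ∈ {R2, R5}) = 0.06 + 0.09 = 0.15.
P(Delay=30-60 | Route ∈ {R2, R5}) = 0.15/0.45 = 0.3333.

0.3333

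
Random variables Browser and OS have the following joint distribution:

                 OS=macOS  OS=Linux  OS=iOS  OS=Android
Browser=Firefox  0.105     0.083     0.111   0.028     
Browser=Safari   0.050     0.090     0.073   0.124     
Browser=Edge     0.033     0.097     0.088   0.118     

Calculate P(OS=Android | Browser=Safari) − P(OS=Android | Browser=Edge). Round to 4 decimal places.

0.0168

P(Browser=Safari) = 0.050 + 0.090 + 0.073 + 0.124 = 0.337; P(OS=Android | Browser=Safari) = 0.124/0.337 = 0.36795.
P(Browser=Edge) = 0.033 + 0.097 + 0.088 + 0.118 = 0.336; P(OS=Android | Browser=Edge) = 0.118/0.336 = 0.35119.
Difference = 0.0168.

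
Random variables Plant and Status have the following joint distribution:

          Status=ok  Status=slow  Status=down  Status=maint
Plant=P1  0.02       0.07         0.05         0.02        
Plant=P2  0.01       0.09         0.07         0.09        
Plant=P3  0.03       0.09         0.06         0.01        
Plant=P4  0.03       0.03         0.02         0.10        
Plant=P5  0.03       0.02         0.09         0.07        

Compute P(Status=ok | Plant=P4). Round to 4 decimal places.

P(Plant=P4) = 0.03 + 0.03 + 0.02 + 0.10 = 0.18.
P(Status=ok | Plant=P4) = 0.03/0.18 = 0.1667.

0.1667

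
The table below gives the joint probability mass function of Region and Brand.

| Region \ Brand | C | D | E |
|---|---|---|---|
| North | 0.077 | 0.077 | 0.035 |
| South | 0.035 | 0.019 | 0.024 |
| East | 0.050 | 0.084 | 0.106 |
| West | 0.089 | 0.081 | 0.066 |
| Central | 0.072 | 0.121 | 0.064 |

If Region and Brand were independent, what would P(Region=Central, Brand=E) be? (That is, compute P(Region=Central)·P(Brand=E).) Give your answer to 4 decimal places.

P(Region=Central) = 0.072 + 0.121 + 0.064 = 0.257.
P(Brand=E) = 0.035 + 0.024 + 0.106 + 0.066 + 0.064 = 0.295.
Product: 0.257 × 0.295 = 0.0758.

0.0758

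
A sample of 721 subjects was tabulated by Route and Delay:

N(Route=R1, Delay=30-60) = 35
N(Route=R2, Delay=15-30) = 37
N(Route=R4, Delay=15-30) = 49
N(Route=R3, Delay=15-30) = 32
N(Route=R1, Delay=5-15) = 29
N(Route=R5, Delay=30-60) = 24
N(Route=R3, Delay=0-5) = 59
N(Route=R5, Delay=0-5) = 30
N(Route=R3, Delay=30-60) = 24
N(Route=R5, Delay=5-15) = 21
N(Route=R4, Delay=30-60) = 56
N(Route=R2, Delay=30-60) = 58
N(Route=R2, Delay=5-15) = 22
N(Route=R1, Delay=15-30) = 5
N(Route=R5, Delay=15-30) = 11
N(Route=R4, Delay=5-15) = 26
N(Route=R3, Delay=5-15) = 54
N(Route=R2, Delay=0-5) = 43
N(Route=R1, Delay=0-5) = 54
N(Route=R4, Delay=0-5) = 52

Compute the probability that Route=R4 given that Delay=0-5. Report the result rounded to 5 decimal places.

0.21849

Total with Delay=0-5: 54 + 43 + 59 + 52 + 30 = 238.
P(Route=R4 | Delay=0-5) = 52/238 = 0.21849.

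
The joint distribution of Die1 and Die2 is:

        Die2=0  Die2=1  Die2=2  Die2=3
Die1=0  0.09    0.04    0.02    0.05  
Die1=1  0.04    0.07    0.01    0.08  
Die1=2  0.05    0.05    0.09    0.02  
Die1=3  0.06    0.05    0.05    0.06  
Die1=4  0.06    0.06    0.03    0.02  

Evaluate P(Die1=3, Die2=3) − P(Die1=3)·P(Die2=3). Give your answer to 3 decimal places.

0.009

P(Die1=3) = 0.06 + 0.05 + 0.05 + 0.06 = 0.22.
P(Die2=3) = 0.05 + 0.08 + 0.02 + 0.06 + 0.02 = 0.23.
P(Die1=3, Die2=3) − P(Die1=3)P(Die2=3) = 0.06 − 0.22×0.23 = 0.009.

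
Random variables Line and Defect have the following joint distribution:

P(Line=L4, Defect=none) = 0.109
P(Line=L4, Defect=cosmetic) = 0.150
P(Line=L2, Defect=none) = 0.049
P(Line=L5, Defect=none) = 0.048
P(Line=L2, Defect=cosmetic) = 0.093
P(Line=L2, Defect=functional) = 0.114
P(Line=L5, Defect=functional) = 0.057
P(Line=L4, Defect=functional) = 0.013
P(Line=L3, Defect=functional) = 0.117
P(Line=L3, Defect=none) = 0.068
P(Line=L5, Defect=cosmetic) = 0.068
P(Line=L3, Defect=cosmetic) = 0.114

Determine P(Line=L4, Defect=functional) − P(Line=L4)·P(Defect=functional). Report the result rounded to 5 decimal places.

-0.06887

P(Line=L4) = 0.109 + 0.150 + 0.013 = 0.272.
P(Defect=functional) = 0.114 + 0.117 + 0.013 + 0.057 = 0.301.
P(Line=L4, Defect=functional) − P(Line=L4)P(Defect=functional) = 0.013 − 0.272×0.301 = -0.06887.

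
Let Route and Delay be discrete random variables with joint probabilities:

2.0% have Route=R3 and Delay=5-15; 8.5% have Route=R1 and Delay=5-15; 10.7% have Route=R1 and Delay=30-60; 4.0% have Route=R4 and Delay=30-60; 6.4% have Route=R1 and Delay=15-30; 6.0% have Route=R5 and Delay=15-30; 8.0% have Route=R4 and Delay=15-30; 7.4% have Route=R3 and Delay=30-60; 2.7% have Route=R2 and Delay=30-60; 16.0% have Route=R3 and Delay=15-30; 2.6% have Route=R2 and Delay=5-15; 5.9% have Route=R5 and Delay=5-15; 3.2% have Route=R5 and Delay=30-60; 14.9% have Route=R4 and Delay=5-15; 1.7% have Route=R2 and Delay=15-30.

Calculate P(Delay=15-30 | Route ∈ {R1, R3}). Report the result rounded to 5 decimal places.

P(Route=R1) = 0.085 + 0.064 + 0.107 = 0.256.
P(Route=R3) = 0.020 + 0.160 + 0.074 = 0.254.
P(Route ∈ {R1, R3}) = 0.256 + 0.254 = 0.510; P(Delay=15-30, Route ∈ {R1, R3}) = 0.064 + 0.160 = 0.224.
P(Delay=15-30 | Route ∈ {R1, R3}) = 0.224/0.510 = 0.43922.

0.43922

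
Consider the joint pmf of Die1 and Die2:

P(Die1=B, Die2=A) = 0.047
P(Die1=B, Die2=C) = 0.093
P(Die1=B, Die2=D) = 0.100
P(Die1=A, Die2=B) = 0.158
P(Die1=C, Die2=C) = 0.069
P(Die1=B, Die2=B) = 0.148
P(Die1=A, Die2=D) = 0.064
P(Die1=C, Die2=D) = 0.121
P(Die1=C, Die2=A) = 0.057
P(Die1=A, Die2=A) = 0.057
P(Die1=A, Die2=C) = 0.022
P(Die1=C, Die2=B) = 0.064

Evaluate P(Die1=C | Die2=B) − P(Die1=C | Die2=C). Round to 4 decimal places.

P(Die2=B) = 0.158 + 0.148 + 0.064 = 0.370; P(Die1=C | Die2=B) = 0.064/0.370 = 0.17297.
P(Die2=C) = 0.022 + 0.093 + 0.069 = 0.184; P(Die1=C | Die2=C) = 0.069/0.184 = 0.37500.
Difference = -0.2020.

-0.2020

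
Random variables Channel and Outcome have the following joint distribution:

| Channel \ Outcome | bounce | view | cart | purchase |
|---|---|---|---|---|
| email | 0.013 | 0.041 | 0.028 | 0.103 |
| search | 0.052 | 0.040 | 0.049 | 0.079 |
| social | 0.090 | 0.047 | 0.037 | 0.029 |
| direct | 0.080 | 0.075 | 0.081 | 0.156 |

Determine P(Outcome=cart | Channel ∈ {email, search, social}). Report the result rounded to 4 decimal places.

P(Channel=email) = 0.013 + 0.041 + 0.028 + 0.103 = 0.185.
P(Channel=search) = 0.052 + 0.040 + 0.049 + 0.079 = 0.220.
P(Channel=social) = 0.090 + 0.047 + 0.037 + 0.029 = 0.203.
P(Channel ∈ {email, search, social}) = 0.185 + 0.220 + 0.203 = 0.608; P(Outcome=cart, Channel ∈ {email, search, social}) = 0.028 + 0.049 + 0.037 = 0.114.
P(Outcome=cart | Channel ∈ {email, search, social}) = 0.114/0.608 = 0.1875.

0.1875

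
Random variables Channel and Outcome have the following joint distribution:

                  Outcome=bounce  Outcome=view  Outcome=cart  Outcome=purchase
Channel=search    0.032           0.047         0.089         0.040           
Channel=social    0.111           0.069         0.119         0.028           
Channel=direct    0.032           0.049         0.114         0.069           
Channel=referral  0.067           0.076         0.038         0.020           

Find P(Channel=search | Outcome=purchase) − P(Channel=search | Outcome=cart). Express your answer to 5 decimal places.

0.00755

P(Outcome=purchase) = 0.040 + 0.028 + 0.069 + 0.020 = 0.157; P(Channel=search | Outcome=purchase) = 0.040/0.157 = 0.254777.
P(Outcome=cart) = 0.089 + 0.119 + 0.114 + 0.038 = 0.360; P(Channel=search | Outcome=cart) = 0.089/0.360 = 0.247222.
Difference = 0.00755.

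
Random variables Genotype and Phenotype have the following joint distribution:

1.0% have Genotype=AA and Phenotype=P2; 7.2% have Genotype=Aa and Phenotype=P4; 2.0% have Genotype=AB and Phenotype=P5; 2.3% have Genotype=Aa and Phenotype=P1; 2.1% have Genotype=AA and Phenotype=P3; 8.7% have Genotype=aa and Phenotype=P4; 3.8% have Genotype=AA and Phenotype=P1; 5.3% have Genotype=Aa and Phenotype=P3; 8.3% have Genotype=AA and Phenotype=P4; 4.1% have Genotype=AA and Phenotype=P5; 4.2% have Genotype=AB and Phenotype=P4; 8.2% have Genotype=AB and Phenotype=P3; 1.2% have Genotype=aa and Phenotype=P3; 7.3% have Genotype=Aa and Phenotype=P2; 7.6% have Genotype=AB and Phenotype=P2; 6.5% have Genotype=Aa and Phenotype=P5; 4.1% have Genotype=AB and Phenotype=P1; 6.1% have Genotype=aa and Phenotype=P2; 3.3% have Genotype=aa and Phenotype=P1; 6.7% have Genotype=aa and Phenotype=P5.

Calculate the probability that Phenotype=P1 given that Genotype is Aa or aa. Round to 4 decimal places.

0.1026

P(Genotype=Aa) = 0.023 + 0.073 + 0.053 + 0.072 + 0.065 = 0.286.
P(Genotype=aa) = 0.033 + 0.061 + 0.012 + 0.087 + 0.067 = 0.260.
P(Genotype ∈ {Aa, aa}) = 0.286 + 0.260 = 0.546; P(Phenotype=P1, Genotype ∈ {Aa, aa}) = 0.023 + 0.033 = 0.056.
P(Phenotype=P1 | Genotype ∈ {Aa, aa}) = 0.056/0.546 = 0.1026.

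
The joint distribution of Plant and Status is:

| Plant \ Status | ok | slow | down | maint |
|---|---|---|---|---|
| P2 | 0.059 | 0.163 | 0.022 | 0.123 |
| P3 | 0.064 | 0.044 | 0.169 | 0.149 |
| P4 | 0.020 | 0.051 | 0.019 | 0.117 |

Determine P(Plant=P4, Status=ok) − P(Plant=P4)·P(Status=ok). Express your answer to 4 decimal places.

-0.0096

P(Plant=P4) = 0.020 + 0.051 + 0.019 + 0.117 = 0.207.
P(Status=ok) = 0.059 + 0.064 + 0.020 = 0.143.
P(Plant=P4, Status=ok) − P(Plant=P4)P(Status=ok) = 0.020 − 0.207×0.143 = -0.0096.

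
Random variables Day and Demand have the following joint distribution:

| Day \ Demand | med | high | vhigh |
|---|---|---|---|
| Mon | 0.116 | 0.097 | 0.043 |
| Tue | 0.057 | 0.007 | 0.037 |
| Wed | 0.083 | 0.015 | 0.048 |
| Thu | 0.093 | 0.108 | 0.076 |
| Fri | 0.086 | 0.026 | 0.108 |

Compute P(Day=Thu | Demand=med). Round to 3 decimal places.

0.214

P(Demand=med) = 0.116 + 0.057 + 0.083 + 0.093 + 0.086 = 0.435.
P(Day=Thu | Demand=med) = 0.093/0.435 = 0.214.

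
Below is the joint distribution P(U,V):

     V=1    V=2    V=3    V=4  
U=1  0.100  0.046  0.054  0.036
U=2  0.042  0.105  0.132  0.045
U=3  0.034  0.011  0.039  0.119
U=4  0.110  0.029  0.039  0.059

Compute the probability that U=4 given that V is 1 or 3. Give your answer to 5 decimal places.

0.27091

P(V=1) = 0.100 + 0.042 + 0.034 + 0.110 = 0.286.
P(V=3) = 0.054 + 0.132 + 0.039 + 0.039 = 0.264.
P(V ∈ {1, 3}) = 0.286 + 0.264 = 0.550; P(U=4, V ∈ {1, 3}) = 0.110 + 0.039 = 0.149.
P(U=4 | V ∈ {1, 3}) = 0.149/0.550 = 0.27091.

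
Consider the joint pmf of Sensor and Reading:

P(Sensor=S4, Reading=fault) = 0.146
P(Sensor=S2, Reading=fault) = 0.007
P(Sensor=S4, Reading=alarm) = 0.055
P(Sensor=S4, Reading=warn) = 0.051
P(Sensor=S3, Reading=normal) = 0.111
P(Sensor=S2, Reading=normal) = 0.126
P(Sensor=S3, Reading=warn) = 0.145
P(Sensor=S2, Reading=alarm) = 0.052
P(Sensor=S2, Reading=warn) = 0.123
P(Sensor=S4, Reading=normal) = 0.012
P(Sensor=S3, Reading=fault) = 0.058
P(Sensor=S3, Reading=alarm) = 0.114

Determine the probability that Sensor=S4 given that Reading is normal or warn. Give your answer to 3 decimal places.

P(Reading=normal) = 0.126 + 0.111 + 0.012 = 0.249.
P(Reading=warn) = 0.123 + 0.145 + 0.051 = 0.319.
P(Reading ∈ {normal, warn}) = 0.249 + 0.319 = 0.568; P(Sensor=S4, Reading ∈ {normal, warn}) = 0.012 + 0.051 = 0.063.
P(Sensor=S4 | Reading ∈ {normal, warn}) = 0.063/0.568 = 0.111.

0.111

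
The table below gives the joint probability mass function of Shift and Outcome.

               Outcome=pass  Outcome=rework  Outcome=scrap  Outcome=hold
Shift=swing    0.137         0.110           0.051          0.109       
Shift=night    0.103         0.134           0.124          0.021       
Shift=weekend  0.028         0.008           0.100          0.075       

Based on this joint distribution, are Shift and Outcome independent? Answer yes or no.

P(Shift=swing) = 0.407 and P(Outcome=scrap) = 0.275, so their product is 0.11193, but P(Shift=swing, Outcome=scrap) = 0.051. Since these differ, Shift and Outcome are not independent.

no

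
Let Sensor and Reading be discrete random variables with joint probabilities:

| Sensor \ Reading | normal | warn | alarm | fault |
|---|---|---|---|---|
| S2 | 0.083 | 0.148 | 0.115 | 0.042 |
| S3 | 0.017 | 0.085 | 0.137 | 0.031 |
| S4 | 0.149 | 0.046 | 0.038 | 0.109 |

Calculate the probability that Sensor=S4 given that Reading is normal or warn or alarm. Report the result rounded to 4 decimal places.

0.2848

P(Reading=normal) = 0.083 + 0.017 + 0.149 = 0.249.
P(Reading=warn) = 0.148 + 0.085 + 0.046 = 0.279.
P(Reading=alarm) = 0.115 + 0.137 + 0.038 = 0.290.
P(Reading ∈ {normal, warn, alarm}) = 0.249 + 0.279 + 0.290 = 0.818; P(Sensor=S4, Reading ∈ {normal, warn, alarm}) = 0.149 + 0.046 + 0.038 = 0.233.
P(Sensor=S4 | Reading ∈ {normal, warn, alarm}) = 0.233/0.818 = 0.2848.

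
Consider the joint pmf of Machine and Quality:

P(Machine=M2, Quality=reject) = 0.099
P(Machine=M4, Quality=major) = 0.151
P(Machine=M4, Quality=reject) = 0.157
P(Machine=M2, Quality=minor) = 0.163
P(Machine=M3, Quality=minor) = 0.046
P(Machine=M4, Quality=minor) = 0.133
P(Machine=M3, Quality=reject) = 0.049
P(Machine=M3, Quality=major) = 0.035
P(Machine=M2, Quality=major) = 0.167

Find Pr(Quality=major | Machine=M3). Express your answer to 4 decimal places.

0.2692

P(Machine=M3) = 0.046 + 0.035 + 0.049 = 0.130.
P(Quality=major | Machine=M3) = 0.035/0.130 = 0.2692.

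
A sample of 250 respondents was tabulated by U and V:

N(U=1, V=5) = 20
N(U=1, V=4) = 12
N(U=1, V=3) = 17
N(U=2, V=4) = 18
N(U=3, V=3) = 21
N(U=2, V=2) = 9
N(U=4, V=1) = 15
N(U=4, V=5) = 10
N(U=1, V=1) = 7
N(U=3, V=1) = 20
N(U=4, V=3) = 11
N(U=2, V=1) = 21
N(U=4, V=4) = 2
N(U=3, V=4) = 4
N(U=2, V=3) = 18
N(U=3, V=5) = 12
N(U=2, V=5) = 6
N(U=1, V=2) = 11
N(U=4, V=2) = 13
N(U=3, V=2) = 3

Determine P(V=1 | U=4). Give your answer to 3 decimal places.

0.294

Total with U=4: 15 + 13 + 11 + 2 + 10 = 51.
P(V=1 | U=4) = 15/51 = 0.294.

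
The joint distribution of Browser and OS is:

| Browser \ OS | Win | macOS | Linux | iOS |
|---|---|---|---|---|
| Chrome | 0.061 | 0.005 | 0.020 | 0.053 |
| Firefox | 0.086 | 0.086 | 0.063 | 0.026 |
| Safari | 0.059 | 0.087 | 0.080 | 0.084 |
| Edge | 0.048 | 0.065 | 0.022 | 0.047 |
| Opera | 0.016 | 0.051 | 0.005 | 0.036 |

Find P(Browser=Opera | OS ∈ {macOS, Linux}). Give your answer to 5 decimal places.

P(OS=macOS) = 0.005 + 0.086 + 0.087 + 0.065 + 0.051 = 0.294.
P(OS=Linux) = 0.020 + 0.063 + 0.080 + 0.022 + 0.005 = 0.190.
P(OS ∈ {macOS, Linux}) = 0.294 + 0.190 = 0.484; P(Browser=Opera, OS ∈ {macOS, Linux}) = 0.051 + 0.005 = 0.056.
P(Browser=Opera | OS ∈ {macOS, Linux}) = 0.056/0.484 = 0.11570.

0.11570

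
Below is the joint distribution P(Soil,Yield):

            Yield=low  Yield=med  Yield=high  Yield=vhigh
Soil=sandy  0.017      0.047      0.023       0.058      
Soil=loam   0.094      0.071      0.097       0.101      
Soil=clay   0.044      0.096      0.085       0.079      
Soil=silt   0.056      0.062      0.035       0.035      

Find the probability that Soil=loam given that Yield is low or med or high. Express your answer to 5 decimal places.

0.36039

P(Yield=low) = 0.017 + 0.094 + 0.044 + 0.056 = 0.211.
P(Yield=med) = 0.047 + 0.071 + 0.096 + 0.062 = 0.276.
P(Yield=high) = 0.023 + 0.097 + 0.085 + 0.035 = 0.240.
P(Yield ∈ {low, med, high}) = 0.211 + 0.276 + 0.240 = 0.727; P(Soil=loam, Yield ∈ {low, med, high}) = 0.094 + 0.071 + 0.097 = 0.262.
P(Soil=loam | Yield ∈ {low, med, high}) = 0.262/0.727 = 0.36039.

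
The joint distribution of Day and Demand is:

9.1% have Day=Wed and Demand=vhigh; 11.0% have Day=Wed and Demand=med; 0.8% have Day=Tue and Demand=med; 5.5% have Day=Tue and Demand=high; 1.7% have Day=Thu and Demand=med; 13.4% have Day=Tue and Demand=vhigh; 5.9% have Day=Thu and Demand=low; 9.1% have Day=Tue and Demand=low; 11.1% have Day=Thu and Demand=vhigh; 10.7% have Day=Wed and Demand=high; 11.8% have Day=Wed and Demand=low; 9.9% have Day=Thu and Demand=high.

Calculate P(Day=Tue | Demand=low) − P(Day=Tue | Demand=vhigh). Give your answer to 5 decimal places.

-0.05926

P(Demand=low) = 0.091 + 0.118 + 0.059 = 0.268; P(Day=Tue | Demand=low) = 0.091/0.268 = 0.339552.
P(Demand=vhigh) = 0.134 + 0.091 + 0.111 = 0.336; P(Day=Tue | Demand=vhigh) = 0.134/0.336 = 0.398810.
Difference = -0.05926.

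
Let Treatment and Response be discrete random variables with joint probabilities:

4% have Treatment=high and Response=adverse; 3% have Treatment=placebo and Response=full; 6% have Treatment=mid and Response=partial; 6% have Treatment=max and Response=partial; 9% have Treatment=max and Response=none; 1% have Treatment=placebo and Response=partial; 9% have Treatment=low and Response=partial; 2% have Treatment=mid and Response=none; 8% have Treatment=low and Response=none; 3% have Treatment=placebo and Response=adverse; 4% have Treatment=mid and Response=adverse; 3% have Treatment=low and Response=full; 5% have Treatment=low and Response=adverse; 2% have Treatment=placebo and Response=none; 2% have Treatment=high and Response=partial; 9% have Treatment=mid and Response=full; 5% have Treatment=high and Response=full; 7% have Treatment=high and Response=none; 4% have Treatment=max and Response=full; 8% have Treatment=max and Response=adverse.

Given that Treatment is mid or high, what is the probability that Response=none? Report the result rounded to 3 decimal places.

0.231

P(Treatment=mid) = 0.02 + 0.06 + 0.09 + 0.04 = 0.21.
P(Treatment=high) = 0.07 + 0.02 + 0.05 + 0.04 = 0.18.
P(Treatment ∈ {mid, high}) = 0.21 + 0.18 = 0.39; P(Response=none, Treatment ∈ {mid, high}) = 0.02 + 0.07 = 0.09.
P(Response=none | Treatment ∈ {mid, high}) = 0.09/0.39 = 0.231.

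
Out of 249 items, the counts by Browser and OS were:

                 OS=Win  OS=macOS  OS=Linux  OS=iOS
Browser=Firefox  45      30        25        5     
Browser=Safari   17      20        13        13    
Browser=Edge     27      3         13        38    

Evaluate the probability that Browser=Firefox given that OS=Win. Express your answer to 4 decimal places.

0.5056

Total with OS=Win: 45 + 17 + 27 = 89.
P(Browser=Firefox | OS=Win) = 45/89 = 0.5056.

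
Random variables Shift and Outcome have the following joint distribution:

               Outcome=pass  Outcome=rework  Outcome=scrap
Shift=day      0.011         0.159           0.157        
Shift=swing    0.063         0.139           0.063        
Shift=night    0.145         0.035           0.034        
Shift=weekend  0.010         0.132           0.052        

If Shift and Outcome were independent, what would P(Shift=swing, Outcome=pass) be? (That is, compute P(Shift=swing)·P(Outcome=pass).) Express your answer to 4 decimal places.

0.0607

P(Shift=swing) = 0.063 + 0.139 + 0.063 = 0.265.
P(Outcome=pass) = 0.011 + 0.063 + 0.145 + 0.010 = 0.229.
Product: 0.265 × 0.229 = 0.0607.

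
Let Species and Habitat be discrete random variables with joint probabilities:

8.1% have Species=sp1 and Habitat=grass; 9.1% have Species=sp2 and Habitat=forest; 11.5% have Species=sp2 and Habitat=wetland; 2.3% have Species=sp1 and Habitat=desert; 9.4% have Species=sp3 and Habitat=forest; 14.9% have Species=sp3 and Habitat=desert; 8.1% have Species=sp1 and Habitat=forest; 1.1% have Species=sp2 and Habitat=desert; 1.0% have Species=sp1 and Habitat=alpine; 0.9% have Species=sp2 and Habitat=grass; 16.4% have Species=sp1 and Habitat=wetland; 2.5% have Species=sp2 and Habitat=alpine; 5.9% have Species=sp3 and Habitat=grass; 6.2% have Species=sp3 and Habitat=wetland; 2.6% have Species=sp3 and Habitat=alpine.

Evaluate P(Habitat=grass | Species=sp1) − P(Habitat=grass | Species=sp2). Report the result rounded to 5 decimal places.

P(Species=sp1) = 0.081 + 0.081 + 0.164 + 0.023 + 0.010 = 0.359; P(Habitat=grass | Species=sp1) = 0.081/0.359 = 0.225627.
P(Species=sp2) = 0.091 + 0.009 + 0.115 + 0.011 + 0.025 = 0.251; P(Habitat=grass | Species=sp2) = 0.009/0.251 = 0.035857.
Difference = 0.18977.

0.18977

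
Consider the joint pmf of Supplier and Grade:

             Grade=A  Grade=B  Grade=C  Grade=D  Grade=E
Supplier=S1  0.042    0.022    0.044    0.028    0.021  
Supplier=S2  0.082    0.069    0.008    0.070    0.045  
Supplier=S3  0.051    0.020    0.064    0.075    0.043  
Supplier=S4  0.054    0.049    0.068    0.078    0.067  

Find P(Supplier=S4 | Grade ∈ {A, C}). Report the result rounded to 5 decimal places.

0.29540

P(Grade=A) = 0.042 + 0.082 + 0.051 + 0.054 = 0.229.
P(Grade=C) = 0.044 + 0.008 + 0.064 + 0.068 = 0.184.
P(Grade ∈ {A, C}) = 0.229 + 0.184 = 0.413; P(Supplier=S4, Grade ∈ {A, C}) = 0.054 + 0.068 = 0.122.
P(Supplier=S4 | Grade ∈ {A, C}) = 0.122/0.413 = 0.29540.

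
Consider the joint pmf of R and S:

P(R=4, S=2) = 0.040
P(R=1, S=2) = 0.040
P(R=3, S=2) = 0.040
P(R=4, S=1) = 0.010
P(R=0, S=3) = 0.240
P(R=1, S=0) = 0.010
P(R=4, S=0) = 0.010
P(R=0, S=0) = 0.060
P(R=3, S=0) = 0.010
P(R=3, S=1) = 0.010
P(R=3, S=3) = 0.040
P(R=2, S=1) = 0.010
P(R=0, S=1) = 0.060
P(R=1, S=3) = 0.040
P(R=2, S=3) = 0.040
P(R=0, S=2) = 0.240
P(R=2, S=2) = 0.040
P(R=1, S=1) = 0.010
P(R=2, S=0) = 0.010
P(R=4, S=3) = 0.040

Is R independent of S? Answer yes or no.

yes

Every cell satisfies P(R,S) = P(R)·P(S). For instance P(R=2) = 0.100, P(S=0) = 0.100, and 0.100×0.100 = 0.010 matches the joint entry. So R and S are independent.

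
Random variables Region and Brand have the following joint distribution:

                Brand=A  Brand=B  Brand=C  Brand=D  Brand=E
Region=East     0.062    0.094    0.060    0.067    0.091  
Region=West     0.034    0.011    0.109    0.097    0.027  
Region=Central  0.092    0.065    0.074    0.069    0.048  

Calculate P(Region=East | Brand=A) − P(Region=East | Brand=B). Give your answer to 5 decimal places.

-0.22315

P(Brand=A) = 0.062 + 0.034 + 0.092 = 0.188; P(Region=East | Brand=A) = 0.062/0.188 = 0.329787.
P(Brand=B) = 0.094 + 0.011 + 0.065 = 0.170; P(Region=East | Brand=B) = 0.094/0.170 = 0.552941.
Difference = -0.22315.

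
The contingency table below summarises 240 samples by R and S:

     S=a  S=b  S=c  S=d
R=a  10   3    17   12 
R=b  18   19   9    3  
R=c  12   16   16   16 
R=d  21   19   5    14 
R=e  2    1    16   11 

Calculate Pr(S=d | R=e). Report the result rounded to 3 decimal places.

Total with R=e: 2 + 1 + 16 + 11 = 30.
P(S=d | R=e) = 11/30 = 0.367.

0.367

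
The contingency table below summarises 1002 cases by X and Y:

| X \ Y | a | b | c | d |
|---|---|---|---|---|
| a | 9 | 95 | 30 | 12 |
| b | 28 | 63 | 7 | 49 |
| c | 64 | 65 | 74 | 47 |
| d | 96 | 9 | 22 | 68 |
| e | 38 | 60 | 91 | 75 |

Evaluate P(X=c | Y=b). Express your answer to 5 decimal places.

0.22260

Total with Y=b: 95 + 63 + 65 + 9 + 60 = 292.
P(X=c | Y=b) = 65/292 = 0.22260.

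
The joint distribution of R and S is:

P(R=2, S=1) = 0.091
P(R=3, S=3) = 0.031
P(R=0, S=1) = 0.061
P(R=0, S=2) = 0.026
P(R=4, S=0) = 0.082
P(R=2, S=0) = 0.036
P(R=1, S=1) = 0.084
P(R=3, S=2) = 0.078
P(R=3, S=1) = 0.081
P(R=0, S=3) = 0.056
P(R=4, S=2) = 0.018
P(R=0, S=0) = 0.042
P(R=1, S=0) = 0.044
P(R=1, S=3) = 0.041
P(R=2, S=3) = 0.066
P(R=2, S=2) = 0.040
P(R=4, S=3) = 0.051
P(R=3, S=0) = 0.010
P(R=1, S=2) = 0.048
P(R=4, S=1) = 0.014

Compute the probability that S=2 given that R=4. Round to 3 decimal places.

0.109

P(R=4) = 0.082 + 0.014 + 0.018 + 0.051 = 0.165.
P(S=2 | R=4) = 0.018/0.165 = 0.109.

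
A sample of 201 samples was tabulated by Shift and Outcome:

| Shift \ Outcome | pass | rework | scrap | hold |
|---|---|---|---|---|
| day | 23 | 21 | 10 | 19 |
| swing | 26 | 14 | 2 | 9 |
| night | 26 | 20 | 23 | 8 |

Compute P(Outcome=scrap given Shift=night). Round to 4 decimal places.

0.2987

Total with Shift=night: 26 + 20 + 23 + 8 = 77.
P(Outcome=scrap | Shift=night) = 23/77 = 0.2987.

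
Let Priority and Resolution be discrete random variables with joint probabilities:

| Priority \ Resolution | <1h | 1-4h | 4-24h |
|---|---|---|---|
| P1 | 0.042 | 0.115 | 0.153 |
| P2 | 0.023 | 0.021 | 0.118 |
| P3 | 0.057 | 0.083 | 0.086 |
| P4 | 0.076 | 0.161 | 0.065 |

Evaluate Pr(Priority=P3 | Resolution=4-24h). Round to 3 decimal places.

0.204

P(Resolution=4-24h) = 0.153 + 0.118 + 0.086 + 0.065 = 0.422.
P(Priority=P3 | Resolution=4-24h) = 0.086/0.422 = 0.204.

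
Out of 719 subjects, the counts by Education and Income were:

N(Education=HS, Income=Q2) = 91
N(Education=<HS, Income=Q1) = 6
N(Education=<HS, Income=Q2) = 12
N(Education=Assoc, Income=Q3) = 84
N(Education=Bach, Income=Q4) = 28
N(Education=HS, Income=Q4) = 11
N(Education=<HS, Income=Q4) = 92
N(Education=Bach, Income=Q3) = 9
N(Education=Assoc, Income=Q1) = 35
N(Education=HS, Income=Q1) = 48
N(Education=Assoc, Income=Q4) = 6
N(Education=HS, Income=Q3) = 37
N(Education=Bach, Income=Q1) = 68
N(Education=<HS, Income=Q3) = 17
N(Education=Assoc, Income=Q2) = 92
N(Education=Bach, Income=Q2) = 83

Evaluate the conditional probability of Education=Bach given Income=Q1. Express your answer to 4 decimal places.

Total with Income=Q1: 6 + 48 + 35 + 68 = 157.
P(Education=Bach | Income=Q1) = 68/157 = 0.4331.

0.4331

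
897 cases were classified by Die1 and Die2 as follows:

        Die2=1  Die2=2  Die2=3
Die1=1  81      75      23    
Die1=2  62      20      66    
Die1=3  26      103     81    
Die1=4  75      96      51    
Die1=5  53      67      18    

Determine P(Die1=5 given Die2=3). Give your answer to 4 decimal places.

0.0753

Total with Die2=3: 23 + 66 + 81 + 51 + 18 = 239.
P(Die1=5 | Die2=3) = 18/239 = 0.0753.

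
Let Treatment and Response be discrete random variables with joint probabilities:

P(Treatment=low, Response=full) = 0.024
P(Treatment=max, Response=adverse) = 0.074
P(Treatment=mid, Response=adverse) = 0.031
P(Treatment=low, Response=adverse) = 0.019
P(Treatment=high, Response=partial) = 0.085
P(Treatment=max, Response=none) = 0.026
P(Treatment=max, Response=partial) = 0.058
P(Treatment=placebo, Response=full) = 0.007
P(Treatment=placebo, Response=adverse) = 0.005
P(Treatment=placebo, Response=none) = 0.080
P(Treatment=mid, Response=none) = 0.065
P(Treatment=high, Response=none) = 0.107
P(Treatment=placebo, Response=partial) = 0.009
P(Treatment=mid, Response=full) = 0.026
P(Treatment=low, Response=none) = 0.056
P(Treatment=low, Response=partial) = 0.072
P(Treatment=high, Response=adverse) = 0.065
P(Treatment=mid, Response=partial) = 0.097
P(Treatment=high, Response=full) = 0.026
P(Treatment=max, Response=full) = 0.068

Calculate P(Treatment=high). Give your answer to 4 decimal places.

0.2830

P(Treatment=high) = 0.107 + 0.085 + 0.026 + 0.065 = 0.283.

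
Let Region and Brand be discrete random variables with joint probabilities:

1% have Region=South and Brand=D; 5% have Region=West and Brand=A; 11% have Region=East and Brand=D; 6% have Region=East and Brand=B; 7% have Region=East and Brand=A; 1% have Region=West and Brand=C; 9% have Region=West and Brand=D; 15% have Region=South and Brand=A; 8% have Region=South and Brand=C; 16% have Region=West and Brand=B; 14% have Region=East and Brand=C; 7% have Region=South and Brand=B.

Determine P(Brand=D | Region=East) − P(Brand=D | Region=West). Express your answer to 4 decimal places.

P(Region=East) = 0.07 + 0.06 + 0.14 + 0.11 = 0.38; P(Brand=D | Region=East) = 0.11/0.38 = 0.28947.
P(Region=West) = 0.05 + 0.16 + 0.01 + 0.09 = 0.31; P(Brand=D | Region=West) = 0.09/0.31 = 0.29032.
Difference = -0.0008.

-0.0008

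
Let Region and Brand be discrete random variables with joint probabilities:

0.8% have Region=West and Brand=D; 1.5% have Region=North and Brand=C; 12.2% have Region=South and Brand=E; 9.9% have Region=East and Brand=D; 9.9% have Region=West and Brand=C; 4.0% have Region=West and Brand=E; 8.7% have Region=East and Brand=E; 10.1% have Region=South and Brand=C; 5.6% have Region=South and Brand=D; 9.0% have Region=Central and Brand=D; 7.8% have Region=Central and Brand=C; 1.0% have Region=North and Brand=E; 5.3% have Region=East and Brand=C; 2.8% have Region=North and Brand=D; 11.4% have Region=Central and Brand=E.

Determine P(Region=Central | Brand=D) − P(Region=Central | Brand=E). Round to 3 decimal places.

P(Brand=D) = 0.028 + 0.056 + 0.099 + 0.008 + 0.090 = 0.281; P(Region=Central | Brand=D) = 0.090/0.281 = 0.3203.
P(Brand=E) = 0.010 + 0.122 + 0.087 + 0.040 + 0.114 = 0.373; P(Region=Central | Brand=E) = 0.114/0.373 = 0.3056.
Difference = 0.015.

0.015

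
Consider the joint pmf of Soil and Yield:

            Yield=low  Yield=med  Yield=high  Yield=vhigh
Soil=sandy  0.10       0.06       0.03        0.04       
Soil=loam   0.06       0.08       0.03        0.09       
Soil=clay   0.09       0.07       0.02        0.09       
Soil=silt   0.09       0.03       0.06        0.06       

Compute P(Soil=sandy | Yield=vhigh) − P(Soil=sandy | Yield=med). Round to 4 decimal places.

P(Yield=vhigh) = 0.04 + 0.09 + 0.09 + 0.06 = 0.28; P(Soil=sandy | Yield=vhigh) = 0.04/0.28 = 0.14286.
P(Yield=med) = 0.06 + 0.08 + 0.07 + 0.03 = 0.24; P(Soil=sandy | Yield=med) = 0.06/0.24 = 0.25000.
Difference = -0.1071.

-0.1071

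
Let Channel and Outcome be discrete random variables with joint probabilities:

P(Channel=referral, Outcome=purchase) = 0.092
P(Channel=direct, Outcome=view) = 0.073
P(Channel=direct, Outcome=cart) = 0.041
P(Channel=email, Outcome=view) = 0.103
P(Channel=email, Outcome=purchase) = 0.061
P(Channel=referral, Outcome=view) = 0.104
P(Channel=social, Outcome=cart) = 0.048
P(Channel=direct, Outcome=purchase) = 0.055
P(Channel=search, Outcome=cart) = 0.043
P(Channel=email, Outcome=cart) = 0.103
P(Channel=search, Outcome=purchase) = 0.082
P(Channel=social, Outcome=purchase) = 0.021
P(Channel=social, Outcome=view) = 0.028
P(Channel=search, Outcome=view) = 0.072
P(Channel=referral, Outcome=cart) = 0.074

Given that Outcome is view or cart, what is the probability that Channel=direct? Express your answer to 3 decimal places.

0.165

P(Outcome=view) = 0.103 + 0.072 + 0.028 + 0.073 + 0.104 = 0.380.
P(Outcome=cart) = 0.103 + 0.043 + 0.048 + 0.041 + 0.074 = 0.309.
P(Outcome ∈ {view, cart}) = 0.380 + 0.309 = 0.689; P(Channel=direct, Outcome ∈ {view, cart}) = 0.073 + 0.041 = 0.114.
P(Channel=direct | Outcome ∈ {view, cart}) = 0.114/0.689 = 0.165.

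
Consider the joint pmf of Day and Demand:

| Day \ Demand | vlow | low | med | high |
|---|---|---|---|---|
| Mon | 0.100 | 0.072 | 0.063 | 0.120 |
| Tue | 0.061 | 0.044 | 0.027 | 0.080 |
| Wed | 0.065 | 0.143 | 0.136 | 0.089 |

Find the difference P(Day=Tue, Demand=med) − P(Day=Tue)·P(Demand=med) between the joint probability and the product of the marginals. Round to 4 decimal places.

-0.0209

P(Day=Tue) = 0.061 + 0.044 + 0.027 + 0.080 = 0.212.
P(Demand=med) = 0.063 + 0.027 + 0.136 = 0.226.
P(Day=Tue, Demand=med) − P(Day=Tue)P(Demand=med) = 0.027 − 0.212×0.226 = -0.0209.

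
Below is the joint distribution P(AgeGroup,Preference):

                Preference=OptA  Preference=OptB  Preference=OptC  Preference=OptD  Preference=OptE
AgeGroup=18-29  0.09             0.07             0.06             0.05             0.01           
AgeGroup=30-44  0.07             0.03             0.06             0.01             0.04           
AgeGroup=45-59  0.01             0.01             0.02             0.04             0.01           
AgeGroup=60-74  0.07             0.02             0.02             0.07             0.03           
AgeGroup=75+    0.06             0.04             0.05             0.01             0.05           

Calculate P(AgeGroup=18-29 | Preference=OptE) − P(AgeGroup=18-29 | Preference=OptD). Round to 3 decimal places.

-0.206

P(Preference=OptE) = 0.01 + 0.04 + 0.01 + 0.03 + 0.05 = 0.14; P(AgeGroup=18-29 | Preference=OptE) = 0.01/0.14 = 0.0714.
P(Preference=OptD) = 0.05 + 0.01 + 0.04 + 0.07 + 0.01 = 0.18; P(AgeGroup=18-29 | Preference=OptD) = 0.05/0.18 = 0.2778.
Difference = -0.206.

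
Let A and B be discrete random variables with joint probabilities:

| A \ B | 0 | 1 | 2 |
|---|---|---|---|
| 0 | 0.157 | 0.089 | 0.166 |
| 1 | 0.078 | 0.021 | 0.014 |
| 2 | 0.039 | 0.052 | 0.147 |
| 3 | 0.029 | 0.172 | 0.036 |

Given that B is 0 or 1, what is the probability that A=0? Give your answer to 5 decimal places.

P(B=0) = 0.157 + 0.078 + 0.039 + 0.029 = 0.303.
P(B=1) = 0.089 + 0.021 + 0.052 + 0.172 = 0.334.
P(B ∈ {0, 1}) = 0.303 + 0.334 = 0.637; P(A=0, B ∈ {0, 1}) = 0.157 + 0.089 = 0.246.
P(A=0 | B ∈ {0, 1}) = 0.246/0.637 = 0.38619.

0.38619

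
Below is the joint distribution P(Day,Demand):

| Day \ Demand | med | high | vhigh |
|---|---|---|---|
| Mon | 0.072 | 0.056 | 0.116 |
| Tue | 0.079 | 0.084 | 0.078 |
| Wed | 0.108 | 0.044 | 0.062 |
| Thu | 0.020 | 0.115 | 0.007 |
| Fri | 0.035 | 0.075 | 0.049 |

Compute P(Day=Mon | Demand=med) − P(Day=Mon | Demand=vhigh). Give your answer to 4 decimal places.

P(Demand=med) = 0.072 + 0.079 + 0.108 + 0.020 + 0.035 = 0.314; P(Day=Mon | Demand=med) = 0.072/0.314 = 0.22930.
P(Demand=vhigh) = 0.116 + 0.078 + 0.062 + 0.007 + 0.049 = 0.312; P(Day=Mon | Demand=vhigh) = 0.116/0.312 = 0.37179.
Difference = -0.1425.

-0.1425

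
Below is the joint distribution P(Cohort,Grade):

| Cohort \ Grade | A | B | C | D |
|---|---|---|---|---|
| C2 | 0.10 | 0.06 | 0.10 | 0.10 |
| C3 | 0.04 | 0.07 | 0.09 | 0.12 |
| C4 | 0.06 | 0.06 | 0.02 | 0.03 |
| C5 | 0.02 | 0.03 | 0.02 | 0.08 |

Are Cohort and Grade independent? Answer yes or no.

P(Cohort=C5) = 0.15 and P(Grade=D) = 0.33, so their product is 0.0495, but P(Cohort=C5, Grade=D) = 0.08. Since these differ, Cohort and Grade are not independent.

no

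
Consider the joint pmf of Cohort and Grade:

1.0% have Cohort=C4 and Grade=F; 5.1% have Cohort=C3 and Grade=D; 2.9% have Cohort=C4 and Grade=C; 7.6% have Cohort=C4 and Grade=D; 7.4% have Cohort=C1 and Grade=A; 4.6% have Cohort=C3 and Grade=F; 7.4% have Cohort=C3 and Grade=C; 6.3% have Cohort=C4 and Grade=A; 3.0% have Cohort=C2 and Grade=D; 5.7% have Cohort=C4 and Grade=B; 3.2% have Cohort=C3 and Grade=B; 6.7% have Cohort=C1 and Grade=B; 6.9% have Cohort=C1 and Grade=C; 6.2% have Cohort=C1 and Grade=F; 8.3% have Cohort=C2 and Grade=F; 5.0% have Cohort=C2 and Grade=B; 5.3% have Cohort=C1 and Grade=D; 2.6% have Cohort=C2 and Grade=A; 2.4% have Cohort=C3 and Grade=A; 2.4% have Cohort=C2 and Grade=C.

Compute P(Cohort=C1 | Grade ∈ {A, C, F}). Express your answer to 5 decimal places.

P(Grade=A) = 0.074 + 0.026 + 0.024 + 0.063 = 0.187.
P(Grade=C) = 0.069 + 0.024 + 0.074 + 0.029 = 0.196.
P(Grade=F) = 0.062 + 0.083 + 0.046 + 0.010 = 0.201.
P(Grade ∈ {A, C, F}) = 0.187 + 0.196 + 0.201 = 0.584; P(Cohort=C1, Grade ∈ {A, C, F}) = 0.074 + 0.069 + 0.062 = 0.205.
P(Cohort=C1 | Grade ∈ {A, C, F}) = 0.205/0.584 = 0.35103.

0.35103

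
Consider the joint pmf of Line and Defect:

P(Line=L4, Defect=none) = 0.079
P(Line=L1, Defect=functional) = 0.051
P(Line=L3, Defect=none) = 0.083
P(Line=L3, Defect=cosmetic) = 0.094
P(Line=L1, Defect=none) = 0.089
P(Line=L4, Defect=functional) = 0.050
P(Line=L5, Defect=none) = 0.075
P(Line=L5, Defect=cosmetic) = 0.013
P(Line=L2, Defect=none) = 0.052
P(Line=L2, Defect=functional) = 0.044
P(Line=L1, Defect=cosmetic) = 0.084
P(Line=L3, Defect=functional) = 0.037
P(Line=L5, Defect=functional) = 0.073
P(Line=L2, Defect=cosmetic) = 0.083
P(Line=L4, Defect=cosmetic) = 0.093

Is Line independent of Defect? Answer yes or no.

P(Line=L5) = 0.161 and P(Defect=cosmetic) = 0.367, so their product is 0.05909, but P(Line=L5, Defect=cosmetic) = 0.013. Since these differ, Line and Defect are not independent.

no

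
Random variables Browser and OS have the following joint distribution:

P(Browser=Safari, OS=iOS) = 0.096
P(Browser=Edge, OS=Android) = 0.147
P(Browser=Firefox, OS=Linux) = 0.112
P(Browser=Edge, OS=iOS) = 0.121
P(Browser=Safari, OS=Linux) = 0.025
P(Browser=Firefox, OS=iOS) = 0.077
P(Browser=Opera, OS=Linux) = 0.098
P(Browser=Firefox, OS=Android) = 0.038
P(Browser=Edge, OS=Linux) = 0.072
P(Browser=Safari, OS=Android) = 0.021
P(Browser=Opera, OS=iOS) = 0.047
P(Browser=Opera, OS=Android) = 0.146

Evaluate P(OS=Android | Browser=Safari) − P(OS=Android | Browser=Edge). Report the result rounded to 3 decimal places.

P(Browser=Safari) = 0.025 + 0.096 + 0.021 = 0.142; P(OS=Android | Browser=Safari) = 0.021/0.142 = 0.1479.
P(Browser=Edge) = 0.072 + 0.121 + 0.147 = 0.340; P(OS=Android | Browser=Edge) = 0.147/0.340 = 0.4324.
Difference = -0.284.

-0.284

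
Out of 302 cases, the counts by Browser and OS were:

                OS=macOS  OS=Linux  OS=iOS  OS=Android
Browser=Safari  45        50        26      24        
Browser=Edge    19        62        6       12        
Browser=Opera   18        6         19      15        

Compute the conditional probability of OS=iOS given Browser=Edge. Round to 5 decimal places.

Total with Browser=Edge: 19 + 62 + 6 + 12 = 99.
P(OS=iOS | Browser=Edge) = 6/99 = 0.06061.

0.06061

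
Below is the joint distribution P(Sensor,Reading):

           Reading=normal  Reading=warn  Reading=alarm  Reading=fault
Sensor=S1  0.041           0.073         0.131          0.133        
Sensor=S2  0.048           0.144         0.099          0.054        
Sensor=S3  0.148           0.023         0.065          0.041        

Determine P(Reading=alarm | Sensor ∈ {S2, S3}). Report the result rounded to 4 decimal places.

P(Sensor=S2) = 0.048 + 0.144 + 0.099 + 0.054 = 0.345.
P(Sensor=S3) = 0.148 + 0.023 + 0.065 + 0.041 = 0.277.
P(Sensor ∈ {S2, S3}) = 0.345 + 0.277 = 0.622; P(Reading=alarm, Sensor ∈ {S2, S3}) = 0.099 + 0.065 = 0.164.
P(Reading=alarm | Sensor ∈ {S2, S3}) = 0.164/0.622 = 0.2637.

0.2637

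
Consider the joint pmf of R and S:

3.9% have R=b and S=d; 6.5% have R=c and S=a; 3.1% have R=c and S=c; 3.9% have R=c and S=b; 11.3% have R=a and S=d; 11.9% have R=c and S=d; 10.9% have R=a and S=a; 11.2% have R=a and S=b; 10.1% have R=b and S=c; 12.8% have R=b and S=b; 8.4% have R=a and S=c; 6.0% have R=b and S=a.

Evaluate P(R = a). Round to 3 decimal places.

0.418

P(R=a) = 0.109 + 0.112 + 0.084 + 0.113 = 0.418.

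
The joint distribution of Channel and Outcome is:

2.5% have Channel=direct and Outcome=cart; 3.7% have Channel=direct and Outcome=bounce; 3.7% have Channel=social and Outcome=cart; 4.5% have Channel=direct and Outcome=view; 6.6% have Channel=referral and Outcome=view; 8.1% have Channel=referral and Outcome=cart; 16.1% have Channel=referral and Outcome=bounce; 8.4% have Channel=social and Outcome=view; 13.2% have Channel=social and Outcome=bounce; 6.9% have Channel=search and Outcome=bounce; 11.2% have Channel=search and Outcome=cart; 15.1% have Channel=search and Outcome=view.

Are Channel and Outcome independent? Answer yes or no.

P(Channel=search) = 0.332 and P(Outcome=bounce) = 0.399, so their product is 0.13247, but P(Channel=search, Outcome=bounce) = 0.069. Since these differ, Channel and Outcome are not independent.

no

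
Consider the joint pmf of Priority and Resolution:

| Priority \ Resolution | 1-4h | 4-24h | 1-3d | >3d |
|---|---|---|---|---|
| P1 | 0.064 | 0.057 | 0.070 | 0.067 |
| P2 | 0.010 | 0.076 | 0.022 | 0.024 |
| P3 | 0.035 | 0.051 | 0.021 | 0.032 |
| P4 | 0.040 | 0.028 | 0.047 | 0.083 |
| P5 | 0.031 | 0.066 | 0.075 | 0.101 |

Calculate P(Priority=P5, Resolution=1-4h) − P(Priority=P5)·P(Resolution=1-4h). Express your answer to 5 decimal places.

P(Priority=P5) = 0.031 + 0.066 + 0.075 + 0.101 = 0.273.
P(Resolution=1-4h) = 0.064 + 0.010 + 0.035 + 0.040 + 0.031 = 0.180.
P(Priority=P5, Resolution=1-4h) − P(Priority=P5)P(Resolution=1-4h) = 0.031 − 0.273×0.180 = -0.01814.

-0.01814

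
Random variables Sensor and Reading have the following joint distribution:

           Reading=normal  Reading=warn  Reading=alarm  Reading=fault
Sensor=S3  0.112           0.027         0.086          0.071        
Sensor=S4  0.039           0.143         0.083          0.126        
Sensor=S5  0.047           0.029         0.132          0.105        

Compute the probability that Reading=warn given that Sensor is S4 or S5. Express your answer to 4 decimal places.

P(Sensor=S4) = 0.039 + 0.143 + 0.083 + 0.126 = 0.391.
P(Sensor=S5) = 0.047 + 0.029 + 0.132 + 0.105 = 0.313.
P(Sensor ∈ {S4, S5}) = 0.391 + 0.313 = 0.704; P(Reading=warn, Sensor ∈ {S4, S5}) = 0.143 + 0.029 = 0.172.
P(Reading=warn | Sensor ∈ {S4, S5}) = 0.172/0.704 = 0.2443.

0.2443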